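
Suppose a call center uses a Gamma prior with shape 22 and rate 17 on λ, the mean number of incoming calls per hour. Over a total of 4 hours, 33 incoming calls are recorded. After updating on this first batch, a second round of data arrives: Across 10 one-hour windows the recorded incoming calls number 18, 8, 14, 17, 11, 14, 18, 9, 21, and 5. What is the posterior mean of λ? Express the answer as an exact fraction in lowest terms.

Total count 33 over total exposure 4 hours.
After the first batch: Gamma(22 + 33, 17 + 4) = Gamma(55, 21).
Total count: 18 + 8 + 14 + 17 + 11 + 14 + 18 + 9 + 21 + 5 = 135.
Total exposure: 10 hours.
After the second batch: Gamma(55 + 135, 21 + 10) = Gamma(190, 31).
Posterior mean = α'/β' = 190/31.

190/31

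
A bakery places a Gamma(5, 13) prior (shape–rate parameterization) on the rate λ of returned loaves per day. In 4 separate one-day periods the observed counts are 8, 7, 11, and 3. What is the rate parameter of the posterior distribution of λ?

17

Total count: 8 + 7 + 11 + 3 = 29.
Total exposure: 4 days.
Conjugate update: add total count to the shape and total exposure to the rate, giving Gamma(34, 17).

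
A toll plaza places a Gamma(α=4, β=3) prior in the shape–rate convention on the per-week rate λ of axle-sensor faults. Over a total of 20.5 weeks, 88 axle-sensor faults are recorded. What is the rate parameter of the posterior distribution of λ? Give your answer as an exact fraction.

47/2

Total count 88 over total exposure 20.5 weeks.
The Gamma prior is conjugate for the Poisson rate, so λ | data ~ Gamma(4+88, 3+20.5) = Gamma(92, 47/2).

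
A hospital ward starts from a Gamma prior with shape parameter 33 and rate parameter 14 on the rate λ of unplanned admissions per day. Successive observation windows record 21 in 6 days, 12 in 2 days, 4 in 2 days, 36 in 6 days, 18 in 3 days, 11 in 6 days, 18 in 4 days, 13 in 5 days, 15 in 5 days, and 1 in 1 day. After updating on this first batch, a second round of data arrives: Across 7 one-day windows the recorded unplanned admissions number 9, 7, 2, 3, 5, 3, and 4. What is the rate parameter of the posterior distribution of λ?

61

Total count: 21 + 12 + 4 + 36 + 18 + 11 + 18 + 13 + 15 + 1 = 149.
Total exposure: 6 + 2 + 2 + 6 + 3 + 6 + 4 + 5 + 5 + 1 = 40 days.
After the first batch: Gamma(33 + 149, 14 + 40) = Gamma(182, 54).
Total count: 9 + 7 + 2 + 3 + 5 + 3 + 4 = 33.
Total exposure: 7 days.
After the second batch: Gamma(182 + 33, 54 + 7) = Gamma(215, 61).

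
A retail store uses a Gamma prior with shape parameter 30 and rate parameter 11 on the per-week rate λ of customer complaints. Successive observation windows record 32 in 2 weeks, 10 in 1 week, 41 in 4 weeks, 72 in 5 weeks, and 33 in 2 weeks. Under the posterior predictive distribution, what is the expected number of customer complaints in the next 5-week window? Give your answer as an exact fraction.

Total count: 32 + 10 + 41 + 72 + 33 = 188.
Total exposure: 2 + 1 + 4 + 5 + 2 = 14 weeks.
Conjugate update: add total count to the shape and total exposure to the rate, giving Gamma(218, 25).
Predictive mean over a 5-week window = T·E[λ|data] = 5·218/25 = 218/5.

218/5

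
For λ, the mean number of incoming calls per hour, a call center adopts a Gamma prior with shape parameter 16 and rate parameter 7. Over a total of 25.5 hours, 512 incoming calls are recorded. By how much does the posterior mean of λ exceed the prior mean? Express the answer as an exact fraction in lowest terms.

6352/455

Total count 512 over total exposure 25.5 hours.
Conjugate update: add total count to the shape and total exposure to the rate, giving Gamma(528, 65/2).
Posterior mean = 528/(65/2) = 1056/65; prior mean = 16/7 = 16/7. Difference = 1056/65 − 16/7 = 6352/455.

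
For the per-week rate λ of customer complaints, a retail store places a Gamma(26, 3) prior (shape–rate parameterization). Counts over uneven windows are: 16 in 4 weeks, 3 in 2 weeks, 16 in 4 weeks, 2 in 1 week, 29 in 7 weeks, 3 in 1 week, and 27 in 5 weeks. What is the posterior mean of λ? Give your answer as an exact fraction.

122/27

Total count: 16 + 3 + 16 + 2 + 29 + 3 + 27 = 96.
Total exposure: 4 + 2 + 4 + 1 + 7 + 1 + 5 = 24 weeks.
Gamma(α, β) with Poisson data over total exposure Σt gives posterior Gamma(α+Σx, β+Σt) = Gamma(122, 27).
Posterior mean = α'/β' = 122/27.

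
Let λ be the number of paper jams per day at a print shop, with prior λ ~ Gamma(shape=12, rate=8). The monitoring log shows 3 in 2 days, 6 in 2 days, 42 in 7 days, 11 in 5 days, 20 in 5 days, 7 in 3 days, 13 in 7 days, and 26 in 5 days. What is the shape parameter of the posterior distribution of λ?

140

Total count: 3 + 6 + 42 + 11 + 20 + 7 + 13 + 26 = 128.
Total exposure: 2 + 2 + 7 + 5 + 5 + 3 + 7 + 5 = 36 days.
The Gamma prior is conjugate for the Poisson rate, so λ | data ~ Gamma(12+128, 8+36) = Gamma(140, 44).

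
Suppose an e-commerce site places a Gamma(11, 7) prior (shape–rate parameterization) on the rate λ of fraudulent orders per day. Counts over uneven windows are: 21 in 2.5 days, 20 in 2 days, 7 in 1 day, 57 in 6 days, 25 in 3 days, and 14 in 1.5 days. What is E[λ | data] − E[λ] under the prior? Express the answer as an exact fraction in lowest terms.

832/161

Total count: 21 + 20 + 7 + 57 + 25 + 14 = 144.
Total exposure: 2.5 + 2 + 1 + 6 + 3 + 1.5 = 16 days.
The Gamma prior is conjugate for the Poisson rate, so λ | data ~ Gamma(11+144, 7+16) = Gamma(155, 23).
Posterior mean = 155/23 = 155/23; prior mean = 11/7 = 11/7. Difference = 155/23 − 11/7 = 832/161.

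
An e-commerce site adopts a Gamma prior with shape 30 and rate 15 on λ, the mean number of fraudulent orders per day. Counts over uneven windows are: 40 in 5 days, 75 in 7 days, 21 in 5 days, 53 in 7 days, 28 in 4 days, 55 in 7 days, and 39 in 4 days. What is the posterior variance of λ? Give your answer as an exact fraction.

341/2916

Total count: 40 + 75 + 21 + 53 + 28 + 55 + 39 = 311.
Total exposure: 5 + 7 + 5 + 7 + 4 + 7 + 4 = 39 days.
Conjugate update: add total count to the shape and total exposure to the rate, giving Gamma(341, 54).
Posterior variance = α'/β'² = 341/2916.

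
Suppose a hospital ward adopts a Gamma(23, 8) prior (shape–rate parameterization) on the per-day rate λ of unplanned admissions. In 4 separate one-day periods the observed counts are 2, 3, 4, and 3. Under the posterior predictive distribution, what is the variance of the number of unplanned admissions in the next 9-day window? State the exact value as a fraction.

Total count: 2 + 3 + 4 + 3 = 12.
Total exposure: 4 days.
Conjugate update: add total count to the shape and total exposure to the rate, giving Gamma(35, 12).
The posterior predictive for a window of length T is Negative Binomial with variance T·α'·(β'+T)/β'² = 9·35·21/144 = 735/16.

735/16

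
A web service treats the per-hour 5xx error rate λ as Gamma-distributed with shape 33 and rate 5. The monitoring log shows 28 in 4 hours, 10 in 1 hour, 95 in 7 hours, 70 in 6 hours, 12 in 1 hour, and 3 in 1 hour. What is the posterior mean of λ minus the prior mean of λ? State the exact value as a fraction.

86/25

Total count: 28 + 10 + 95 + 70 + 12 + 3 = 218.
Total exposure: 4 + 1 + 7 + 6 + 1 + 1 = 20 hours.
By Gamma–Poisson conjugacy, the posterior is Gamma(α + Σx, β + Σt) = Gamma(33 + 218, 5 + 20) = Gamma(251, 25).
Posterior mean = 251/25 = 251/25; prior mean = 33/5 = 33/5. Difference = 251/25 − 33/5 = 86/25.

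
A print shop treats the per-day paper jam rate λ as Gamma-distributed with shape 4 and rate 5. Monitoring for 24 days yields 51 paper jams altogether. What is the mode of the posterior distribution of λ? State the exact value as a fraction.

Total count 51 over total exposure 24 days.
Posterior: α' = 4 + 51 = 55, β' = 5 + 24 = 29.
Posterior mode = (α'−1)/β' = 54/29.

54/29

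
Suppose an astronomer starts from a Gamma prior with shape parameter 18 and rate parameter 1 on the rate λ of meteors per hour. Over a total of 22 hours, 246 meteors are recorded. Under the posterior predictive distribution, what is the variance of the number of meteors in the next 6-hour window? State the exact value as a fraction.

45936/529

Total count 246 over total exposure 22 hours.
By Gamma–Poisson conjugacy, the posterior is Gamma(α + Σx, β + Σt) = Gamma(18 + 246, 1 + 22) = Gamma(264, 23).
The posterior predictive for a window of length T is Negative Binomial with variance T·α'·(β'+T)/β'² = 6·264·29/529 = 45936/529.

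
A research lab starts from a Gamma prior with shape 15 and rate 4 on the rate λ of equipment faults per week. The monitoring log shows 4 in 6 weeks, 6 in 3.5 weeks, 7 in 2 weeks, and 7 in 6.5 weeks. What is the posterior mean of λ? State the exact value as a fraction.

39/22

Total count: 4 + 6 + 7 + 7 = 24.
Total exposure: 6 + 3.5 + 2 + 6.5 = 18 weeks.
Conjugate update: add total count to the shape and total exposure to the rate, giving Gamma(39, 22).
Posterior mean = α'/β' = 39/22.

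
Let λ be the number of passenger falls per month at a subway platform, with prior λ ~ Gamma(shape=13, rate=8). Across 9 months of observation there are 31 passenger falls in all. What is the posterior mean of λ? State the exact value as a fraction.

44/17

Total count 31 over total exposure 9 months.
The Gamma prior is conjugate for the Poisson rate, so λ | data ~ Gamma(13+31, 8+9) = Gamma(44, 17).
Posterior mean = α'/β' = 44/17.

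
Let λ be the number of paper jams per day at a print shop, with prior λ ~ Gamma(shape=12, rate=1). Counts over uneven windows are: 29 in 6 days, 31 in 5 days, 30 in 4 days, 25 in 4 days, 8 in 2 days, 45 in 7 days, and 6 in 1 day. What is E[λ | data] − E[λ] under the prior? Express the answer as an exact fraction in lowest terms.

-29/5

Total count: 29 + 31 + 30 + 25 + 8 + 45 + 6 = 174.
Total exposure: 6 + 5 + 4 + 4 + 2 + 7 + 1 = 29 days.
Posterior: α' = 12 + 174 = 186, β' = 1 + 29 = 30.
Posterior mean = 186/30 = 31/5; prior mean = 12/1 = 12. Difference = 31/5 − 12 = -29/5.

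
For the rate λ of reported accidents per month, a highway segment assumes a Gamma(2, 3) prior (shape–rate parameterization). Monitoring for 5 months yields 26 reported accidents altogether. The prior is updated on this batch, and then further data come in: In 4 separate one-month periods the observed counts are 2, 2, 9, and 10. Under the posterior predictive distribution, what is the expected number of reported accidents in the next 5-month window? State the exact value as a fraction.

Total count 26 over total exposure 5 months.
After the first batch: Gamma(2 + 26, 3 + 5) = Gamma(28, 8).
Total count: 2 + 2 + 9 + 10 = 23.
Total exposure: 4 months.
After the second batch: Gamma(28 + 23, 8 + 4) = Gamma(51, 12).
Predictive mean over a 5-month window = T·E[λ|data] = 5·51/12 = 85/4.

85/4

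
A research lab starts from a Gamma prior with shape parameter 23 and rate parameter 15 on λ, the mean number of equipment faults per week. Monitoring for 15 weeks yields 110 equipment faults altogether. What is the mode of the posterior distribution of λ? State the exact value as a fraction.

22/5

Total count 110 over total exposure 15 weeks.
Gamma(α, β) with Poisson data over total exposure Σt gives posterior Gamma(α+Σx, β+Σt) = Gamma(133, 30).
Posterior mode = (α'−1)/β' = 132/30 = 22/5.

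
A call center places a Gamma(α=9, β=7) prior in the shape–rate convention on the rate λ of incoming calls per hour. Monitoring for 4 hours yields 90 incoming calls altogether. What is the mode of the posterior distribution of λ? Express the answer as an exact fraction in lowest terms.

98/11

Total count 90 over total exposure 4 hours.
Gamma(α, β) with Poisson data over total exposure Σt gives posterior Gamma(α+Σx, β+Σt) = Gamma(99, 11).
Posterior mode = (α'−1)/β' = 98/11.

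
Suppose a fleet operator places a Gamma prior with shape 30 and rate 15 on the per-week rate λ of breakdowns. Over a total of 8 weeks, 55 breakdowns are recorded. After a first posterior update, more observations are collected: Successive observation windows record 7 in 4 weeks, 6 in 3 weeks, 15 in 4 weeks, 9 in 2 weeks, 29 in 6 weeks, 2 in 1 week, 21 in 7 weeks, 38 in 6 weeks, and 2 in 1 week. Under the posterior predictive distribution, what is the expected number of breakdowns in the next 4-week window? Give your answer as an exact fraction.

856/57

Total count 55 over total exposure 8 weeks.
After the first batch: Gamma(30 + 55, 15 + 8) = Gamma(85, 23).
Total count: 7 + 6 + 15 + 9 + 29 + 2 + 21 + 38 + 2 = 129.
Total exposure: 4 + 3 + 4 + 2 + 6 + 1 + 7 + 6 + 1 = 34 weeks.
After the second batch: Gamma(85 + 129, 23 + 34) = Gamma(214, 57).
Predictive mean over a 4-week window = T·E[λ|data] = 4·214/57 = 856/57.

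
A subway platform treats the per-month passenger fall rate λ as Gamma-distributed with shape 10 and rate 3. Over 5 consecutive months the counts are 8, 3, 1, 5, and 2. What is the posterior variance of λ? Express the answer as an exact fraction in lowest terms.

Total count: 8 + 3 + 1 + 5 + 2 = 19.
Total exposure: 5 months.
Gamma(α, β) with Poisson data over total exposure Σt gives posterior Gamma(α+Σx, β+Σt) = Gamma(29, 8).
Posterior variance = α'/β'² = 29/64.

29/64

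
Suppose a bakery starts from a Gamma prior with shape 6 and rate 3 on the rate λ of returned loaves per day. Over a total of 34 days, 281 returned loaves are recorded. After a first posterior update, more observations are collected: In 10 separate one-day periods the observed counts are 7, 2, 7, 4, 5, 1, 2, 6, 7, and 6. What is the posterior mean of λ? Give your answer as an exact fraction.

334/47

Total count 281 over total exposure 34 days.
After the first batch: Gamma(6 + 281, 3 + 34) = Gamma(287, 37).
Total count: 7 + 2 + 7 + 4 + 5 + 1 + 2 + 6 + 7 + 6 = 47.
Total exposure: 10 days.
After the second batch: Gamma(287 + 47, 37 + 10) = Gamma(334, 47).
Posterior mean = α'/β' = 334/47.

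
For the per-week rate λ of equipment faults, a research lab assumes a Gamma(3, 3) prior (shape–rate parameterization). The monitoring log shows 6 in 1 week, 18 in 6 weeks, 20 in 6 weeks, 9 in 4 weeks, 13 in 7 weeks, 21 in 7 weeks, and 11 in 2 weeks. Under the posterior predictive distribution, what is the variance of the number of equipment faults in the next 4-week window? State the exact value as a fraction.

Total count: 6 + 18 + 20 + 9 + 13 + 21 + 11 = 98.
Total exposure: 1 + 6 + 6 + 4 + 7 + 7 + 2 = 33 weeks.
Posterior: α' = 3 + 98 = 101, β' = 3 + 33 = 36.
The posterior predictive for a window of length T is Negative Binomial with variance T·α'·(β'+T)/β'² = 4·101·40/1296 = 1010/81.

1010/81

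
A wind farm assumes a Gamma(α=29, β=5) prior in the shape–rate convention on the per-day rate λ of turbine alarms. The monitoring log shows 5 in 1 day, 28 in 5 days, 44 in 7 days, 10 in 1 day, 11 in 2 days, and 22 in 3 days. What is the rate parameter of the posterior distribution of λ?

Total count: 5 + 28 + 44 + 10 + 11 + 22 = 120.
Total exposure: 1 + 5 + 7 + 1 + 2 + 3 = 19 days.
Conjugate update: add total count to the shape and total exposure to the rate, giving Gamma(149, 24).

24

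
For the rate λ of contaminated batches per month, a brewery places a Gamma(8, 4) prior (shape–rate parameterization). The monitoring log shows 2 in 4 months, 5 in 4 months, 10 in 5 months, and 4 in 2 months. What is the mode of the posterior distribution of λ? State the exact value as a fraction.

Total count: 2 + 5 + 10 + 4 = 21.
Total exposure: 4 + 4 + 5 + 2 = 15 months.
The Gamma prior is conjugate for the Poisson rate, so λ | data ~ Gamma(8+21, 4+15) = Gamma(29, 19).
Posterior mode = (α'−1)/β' = 28/19.

28/19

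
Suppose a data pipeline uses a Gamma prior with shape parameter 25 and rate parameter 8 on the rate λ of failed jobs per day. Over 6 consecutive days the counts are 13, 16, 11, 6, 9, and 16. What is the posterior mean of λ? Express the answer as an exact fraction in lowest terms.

Total count: 13 + 16 + 11 + 6 + 9 + 16 = 71.
Total exposure: 6 days.
Posterior: α' = 25 + 71 = 96, β' = 8 + 6 = 14.
Posterior mean = α'/β' = 96/14 = 48/7.

48/7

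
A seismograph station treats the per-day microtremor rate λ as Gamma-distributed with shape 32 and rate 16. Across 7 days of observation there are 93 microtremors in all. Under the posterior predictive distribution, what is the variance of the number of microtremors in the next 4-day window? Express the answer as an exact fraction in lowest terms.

13500/529

Total count 93 over total exposure 7 days.
The Gamma prior is conjugate for the Poisson rate, so λ | data ~ Gamma(32+93, 16+7) = Gamma(125, 23).
The posterior predictive for a window of length T is Negative Binomial with variance T·α'·(β'+T)/β'² = 4·125·27/529 = 13500/529.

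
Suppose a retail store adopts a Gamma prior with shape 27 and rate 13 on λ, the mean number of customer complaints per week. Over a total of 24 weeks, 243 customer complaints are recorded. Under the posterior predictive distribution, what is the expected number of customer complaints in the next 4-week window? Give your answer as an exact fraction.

1080/37

Total count 243 over total exposure 24 weeks.
Posterior: α' = 27 + 243 = 270, β' = 13 + 24 = 37.
Predictive mean over a 4-week window = T·E[λ|data] = 4·270/37 = 1080/37.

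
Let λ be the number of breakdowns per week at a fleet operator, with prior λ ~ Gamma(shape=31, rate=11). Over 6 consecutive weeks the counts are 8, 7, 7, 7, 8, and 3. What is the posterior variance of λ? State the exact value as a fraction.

71/289

Total count: 8 + 7 + 7 + 7 + 8 + 3 = 40.
Total exposure: 6 weeks.
By Gamma–Poisson conjugacy, the posterior is Gamma(α + Σx, β + Σt) = Gamma(31 + 40, 11 + 6) = Gamma(71, 17).
Posterior variance = α'/β'² = 71/289.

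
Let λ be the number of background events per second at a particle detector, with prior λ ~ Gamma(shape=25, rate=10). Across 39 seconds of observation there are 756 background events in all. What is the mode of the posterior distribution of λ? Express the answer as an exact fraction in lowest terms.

Total count 756 over total exposure 39 seconds.
By Gamma–Poisson conjugacy, the posterior is Gamma(α + Σx, β + Σt) = Gamma(25 + 756, 10 + 39) = Gamma(781, 49).
Posterior mode = (α'−1)/β' = 780/49.

780/49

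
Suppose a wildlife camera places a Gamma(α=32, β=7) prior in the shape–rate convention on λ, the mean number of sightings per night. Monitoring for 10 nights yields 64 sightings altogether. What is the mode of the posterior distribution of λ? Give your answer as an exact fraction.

Total count 64 over total exposure 10 nights.
Conjugate update: add total count to the shape and total exposure to the rate, giving Gamma(96, 17).
Posterior mode = (α'−1)/β' = 95/17.

95/17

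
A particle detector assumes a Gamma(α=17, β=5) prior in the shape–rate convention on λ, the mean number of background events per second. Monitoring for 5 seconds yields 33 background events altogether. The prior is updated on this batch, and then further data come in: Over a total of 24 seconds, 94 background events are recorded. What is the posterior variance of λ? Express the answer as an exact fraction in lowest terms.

36/289

Total count 33 over total exposure 5 seconds.
After the first batch: Gamma(17 + 33, 5 + 5) = Gamma(50, 10).
Total count 94 over total exposure 24 seconds.
After the second batch: Gamma(50 + 94, 10 + 24) = Gamma(144, 34).
Posterior variance = α'/β'² = 144/1156 = 36/289.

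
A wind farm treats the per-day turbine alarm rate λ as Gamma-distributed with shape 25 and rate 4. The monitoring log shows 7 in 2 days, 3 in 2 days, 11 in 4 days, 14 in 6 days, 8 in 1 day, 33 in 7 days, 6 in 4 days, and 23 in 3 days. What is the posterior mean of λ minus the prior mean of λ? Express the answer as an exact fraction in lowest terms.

Total count: 7 + 3 + 11 + 14 + 8 + 33 + 6 + 23 = 105.
Total exposure: 2 + 2 + 4 + 6 + 1 + 7 + 4 + 3 = 29 days.
Posterior: α' = 25 + 105 = 130, β' = 4 + 29 = 33.
Posterior mean = 130/33 = 130/33; prior mean = 25/4 = 25/4. Difference = 130/33 − 25/4 = -305/132.

-305/132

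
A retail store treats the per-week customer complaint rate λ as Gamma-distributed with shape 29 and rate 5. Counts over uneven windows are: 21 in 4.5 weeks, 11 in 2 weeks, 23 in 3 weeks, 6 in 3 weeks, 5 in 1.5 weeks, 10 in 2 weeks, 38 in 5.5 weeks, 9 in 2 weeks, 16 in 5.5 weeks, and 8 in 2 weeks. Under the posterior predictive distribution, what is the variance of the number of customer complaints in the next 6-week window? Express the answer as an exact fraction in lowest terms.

Total count: 21 + 11 + 23 + 6 + 5 + 10 + 38 + 9 + 16 + 8 = 147.
Total exposure: 4.5 + 2 + 3 + 3 + 1.5 + 2 + 5.5 + 2 + 5.5 + 2 = 31 weeks.
Gamma(α, β) with Poisson data over total exposure Σt gives posterior Gamma(α+Σx, β+Σt) = Gamma(176, 36).
The posterior predictive for a window of length T is Negative Binomial with variance T·α'·(β'+T)/β'² = 6·176·42/1296 = 308/9.

308/9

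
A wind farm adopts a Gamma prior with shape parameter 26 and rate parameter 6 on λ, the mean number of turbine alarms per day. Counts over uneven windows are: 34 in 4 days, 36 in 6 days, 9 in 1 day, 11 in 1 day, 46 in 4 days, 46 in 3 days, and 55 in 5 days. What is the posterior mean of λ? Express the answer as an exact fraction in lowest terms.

263/30

Total count: 34 + 36 + 9 + 11 + 46 + 46 + 55 = 237.
Total exposure: 4 + 6 + 1 + 1 + 4 + 3 + 5 = 24 days.
Conjugate update: add total count to the shape and total exposure to the rate, giving Gamma(263, 30).
Posterior mean = α'/β' = 263/30.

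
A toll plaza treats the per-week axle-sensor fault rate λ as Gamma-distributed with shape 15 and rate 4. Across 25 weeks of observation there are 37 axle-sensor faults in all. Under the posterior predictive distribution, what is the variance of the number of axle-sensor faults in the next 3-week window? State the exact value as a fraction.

Total count 37 over total exposure 25 weeks.
Posterior: α' = 15 + 37 = 52, β' = 4 + 25 = 29.
The posterior predictive for a window of length T is Negative Binomial with variance T·α'·(β'+T)/β'² = 3·52·32/841 = 4992/841.

4992/841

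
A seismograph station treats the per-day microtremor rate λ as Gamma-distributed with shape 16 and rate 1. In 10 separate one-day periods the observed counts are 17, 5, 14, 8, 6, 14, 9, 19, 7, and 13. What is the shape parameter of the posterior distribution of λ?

Total count: 17 + 5 + 14 + 8 + 6 + 14 + 9 + 19 + 7 + 13 = 112.
Total exposure: 10 days.
Posterior: α' = 16 + 112 = 128, β' = 1 + 10 = 11.

128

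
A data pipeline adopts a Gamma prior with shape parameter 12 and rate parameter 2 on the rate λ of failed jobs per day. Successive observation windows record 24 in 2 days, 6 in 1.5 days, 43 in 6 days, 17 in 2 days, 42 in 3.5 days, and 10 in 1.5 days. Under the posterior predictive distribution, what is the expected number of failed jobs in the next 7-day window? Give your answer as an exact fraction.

2156/37

Total count: 24 + 6 + 43 + 17 + 42 + 10 = 142.
Total exposure: 2 + 1.5 + 6 + 2 + 3.5 + 1.5 = 16.5 days.
By Gamma–Poisson conjugacy, the posterior is Gamma(α + Σx, β + Σt) = Gamma(12 + 142, 2 + 16.5) = Gamma(154, 37/2).
Predictive mean over a 7-day window = T·E[λ|data] = 7·154/(37/2) = 2156/37.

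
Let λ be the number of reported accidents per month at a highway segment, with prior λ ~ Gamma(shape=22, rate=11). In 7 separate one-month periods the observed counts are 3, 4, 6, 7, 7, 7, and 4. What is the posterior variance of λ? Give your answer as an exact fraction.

Total count: 3 + 4 + 6 + 7 + 7 + 7 + 4 = 38.
Total exposure: 7 months.
The Gamma prior is conjugate for the Poisson rate, so λ | data ~ Gamma(22+38, 11+7) = Gamma(60, 18).
Posterior variance = α'/β'² = 60/324 = 5/27.

5/27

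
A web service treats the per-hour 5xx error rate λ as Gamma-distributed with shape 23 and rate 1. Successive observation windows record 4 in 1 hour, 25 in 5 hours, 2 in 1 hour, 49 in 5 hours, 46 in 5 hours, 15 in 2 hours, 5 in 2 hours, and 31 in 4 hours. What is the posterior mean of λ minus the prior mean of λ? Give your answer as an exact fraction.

Total count: 4 + 25 + 2 + 49 + 46 + 15 + 5 + 31 = 177.
Total exposure: 1 + 5 + 1 + 5 + 5 + 2 + 2 + 4 = 25 hours.
The Gamma prior is conjugate for the Poisson rate, so λ | data ~ Gamma(23+177, 1+25) = Gamma(200, 26).
Posterior mean = 200/26 = 100/13; prior mean = 23/1 = 23. Difference = 100/13 − 23 = -199/13.

-199/13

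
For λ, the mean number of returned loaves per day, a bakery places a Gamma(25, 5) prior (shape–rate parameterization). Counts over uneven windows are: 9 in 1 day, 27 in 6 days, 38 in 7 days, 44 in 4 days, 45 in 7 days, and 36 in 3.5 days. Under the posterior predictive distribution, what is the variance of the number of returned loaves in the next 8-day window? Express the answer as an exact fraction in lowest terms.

Total count: 9 + 27 + 38 + 44 + 45 + 36 = 199.
Total exposure: 1 + 6 + 7 + 4 + 7 + 3.5 = 28.5 days.
Posterior: α' = 25 + 199 = 224, β' = 5 + 28.5 = 67/2.
The posterior predictive for a window of length T is Negative Binomial with variance T·α'·(β'+T)/β'² = 8·224·(83/2)/(4489/4) = 297472/4489.

297472/4489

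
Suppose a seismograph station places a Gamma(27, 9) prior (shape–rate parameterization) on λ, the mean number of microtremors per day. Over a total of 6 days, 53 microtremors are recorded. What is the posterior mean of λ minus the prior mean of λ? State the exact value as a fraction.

Total count 53 over total exposure 6 days.
Gamma(α, β) with Poisson data over total exposure Σt gives posterior Gamma(α+Σx, β+Σt) = Gamma(80, 15).
Posterior mean = 80/15 = 16/3; prior mean = 27/9 = 3. Difference = 16/3 − 3 = 7/3.

7/3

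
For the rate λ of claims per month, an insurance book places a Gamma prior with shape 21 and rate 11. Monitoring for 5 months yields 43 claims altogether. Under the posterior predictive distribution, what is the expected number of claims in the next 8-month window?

32

Total count 43 over total exposure 5 months.
Conjugate update: add total count to the shape and total exposure to the rate, giving Gamma(64, 16).
Predictive mean over an 8-month window = T·E[λ|data] = 8·64/16 = 32.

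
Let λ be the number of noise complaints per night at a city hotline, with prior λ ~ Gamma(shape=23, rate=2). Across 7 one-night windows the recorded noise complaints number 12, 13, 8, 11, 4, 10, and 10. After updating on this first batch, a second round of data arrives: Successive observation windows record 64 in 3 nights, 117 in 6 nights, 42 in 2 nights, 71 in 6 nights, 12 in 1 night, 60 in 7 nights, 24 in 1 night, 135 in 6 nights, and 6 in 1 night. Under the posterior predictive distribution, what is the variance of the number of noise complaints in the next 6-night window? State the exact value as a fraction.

Total count: 12 + 13 + 8 + 11 + 4 + 10 + 10 = 68.
Total exposure: 7 nights.
After the first batch: Gamma(23 + 68, 2 + 7) = Gamma(91, 9).
Total count: 64 + 117 + 42 + 71 + 12 + 60 + 24 + 135 + 6 = 531.
Total exposure: 3 + 6 + 2 + 6 + 1 + 7 + 1 + 6 + 1 = 33 nights.
After the second batch: Gamma(91 + 531, 9 + 33) = Gamma(622, 42).
The posterior predictive for a window of length T is Negative Binomial with variance T·α'·(β'+T)/β'² = 6·622·48/1764 = 4976/49.

4976/49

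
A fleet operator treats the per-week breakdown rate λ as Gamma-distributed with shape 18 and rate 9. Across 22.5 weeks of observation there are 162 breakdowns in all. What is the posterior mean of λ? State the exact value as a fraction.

Total count 162 over total exposure 22.5 weeks.
The Gamma prior is conjugate for the Poisson rate, so λ | data ~ Gamma(18+162, 9+22.5) = Gamma(180, 63/2).
Posterior mean = α'/β' = 180/(63/2) = 40/7.

40/7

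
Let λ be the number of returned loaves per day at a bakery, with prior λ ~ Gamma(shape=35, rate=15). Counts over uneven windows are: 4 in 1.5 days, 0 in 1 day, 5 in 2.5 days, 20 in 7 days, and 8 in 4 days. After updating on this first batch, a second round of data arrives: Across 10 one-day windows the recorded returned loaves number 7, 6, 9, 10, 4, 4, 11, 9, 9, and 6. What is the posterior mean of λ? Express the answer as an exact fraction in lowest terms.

Total count: 4 + 0 + 5 + 20 + 8 = 37.
Total exposure: 1.5 + 1 + 2.5 + 7 + 4 = 16 days.
After the first batch: Gamma(35 + 37, 15 + 16) = Gamma(72, 31).
Total count: 7 + 6 + 9 + 10 + 4 + 4 + 11 + 9 + 9 + 6 = 75.
Total exposure: 10 days.
After the second batch: Gamma(72 + 75, 31 + 10) = Gamma(147, 41).
Posterior mean = α'/β' = 147/41.

147/41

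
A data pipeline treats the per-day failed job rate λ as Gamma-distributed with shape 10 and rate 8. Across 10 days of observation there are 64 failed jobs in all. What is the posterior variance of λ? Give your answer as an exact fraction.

37/162

Total count 64 over total exposure 10 days.
Posterior: α' = 10 + 64 = 74, β' = 8 + 10 = 18.
Posterior variance = α'/β'² = 74/324 = 37/162.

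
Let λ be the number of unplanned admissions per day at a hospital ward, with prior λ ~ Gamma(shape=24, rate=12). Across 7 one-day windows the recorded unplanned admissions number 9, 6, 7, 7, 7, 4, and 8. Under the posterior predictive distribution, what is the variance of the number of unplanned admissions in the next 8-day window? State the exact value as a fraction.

Total count: 9 + 6 + 7 + 7 + 7 + 4 + 8 = 48.
Total exposure: 7 days.
Gamma(α, β) with Poisson data over total exposure Σt gives posterior Gamma(α+Σx, β+Σt) = Gamma(72, 19).
The posterior predictive for a window of length T is Negative Binomial with variance T·α'·(β'+T)/β'² = 8·72·27/361 = 15552/361.

15552/361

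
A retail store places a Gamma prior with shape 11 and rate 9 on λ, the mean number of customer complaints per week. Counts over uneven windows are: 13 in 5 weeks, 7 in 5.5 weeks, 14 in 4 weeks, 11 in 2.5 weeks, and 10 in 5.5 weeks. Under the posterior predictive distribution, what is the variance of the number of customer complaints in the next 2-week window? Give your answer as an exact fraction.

5896/1323

Total count: 13 + 7 + 14 + 11 + 10 = 55.
Total exposure: 5 + 5.5 + 4 + 2.5 + 5.5 = 22.5 weeks.
The Gamma prior is conjugate for the Poisson rate, so λ | data ~ Gamma(11+55, 9+22.5) = Gamma(66, 63/2).
The posterior predictive for a window of length T is Negative Binomial with variance T·α'·(β'+T)/β'² = 2·66·(67/2)/(3969/4) = 5896/1323.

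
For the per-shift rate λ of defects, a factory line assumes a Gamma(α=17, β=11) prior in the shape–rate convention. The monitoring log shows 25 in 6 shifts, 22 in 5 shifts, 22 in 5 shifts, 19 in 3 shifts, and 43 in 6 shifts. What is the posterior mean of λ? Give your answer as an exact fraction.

Total count: 25 + 22 + 22 + 19 + 43 = 131.
Total exposure: 6 + 5 + 5 + 3 + 6 = 25 shifts.
By Gamma–Poisson conjugacy, the posterior is Gamma(α + Σx, β + Σt) = Gamma(17 + 131, 11 + 25) = Gamma(148, 36).
Posterior mean = α'/β' = 148/36 = 37/9.

37/9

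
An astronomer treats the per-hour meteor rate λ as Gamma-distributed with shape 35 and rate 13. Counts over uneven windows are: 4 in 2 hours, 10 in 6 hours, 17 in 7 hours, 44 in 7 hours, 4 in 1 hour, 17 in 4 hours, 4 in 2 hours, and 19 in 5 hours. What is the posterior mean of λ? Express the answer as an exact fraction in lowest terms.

154/47

Total count: 4 + 10 + 17 + 44 + 4 + 17 + 4 + 19 = 119.
Total exposure: 2 + 6 + 7 + 7 + 1 + 4 + 2 + 5 = 34 hours.
Conjugate update: add total count to the shape and total exposure to the rate, giving Gamma(154, 47).
Posterior mean = α'/β' = 154/47.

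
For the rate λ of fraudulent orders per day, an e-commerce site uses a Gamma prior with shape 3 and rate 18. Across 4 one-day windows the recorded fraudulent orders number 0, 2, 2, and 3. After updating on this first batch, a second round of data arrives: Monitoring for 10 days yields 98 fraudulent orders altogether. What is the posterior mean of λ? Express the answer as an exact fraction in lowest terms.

Total count: 0 + 2 + 2 + 3 = 7.
Total exposure: 4 days.
After the first batch: Gamma(3 + 7, 18 + 4) = Gamma(10, 22).
Total count 98 over total exposure 10 days.
After the second batch: Gamma(10 + 98, 22 + 10) = Gamma(108, 32).
Posterior mean = α'/β' = 108/32 = 27/8.

27/8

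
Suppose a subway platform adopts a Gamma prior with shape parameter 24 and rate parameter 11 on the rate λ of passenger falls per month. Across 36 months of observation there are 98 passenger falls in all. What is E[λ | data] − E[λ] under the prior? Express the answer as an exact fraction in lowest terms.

Total count 98 over total exposure 36 months.
Gamma(α, β) with Poisson data over total exposure Σt gives posterior Gamma(α+Σx, β+Σt) = Gamma(122, 47).
Posterior mean = 122/47 = 122/47; prior mean = 24/11 = 24/11. Difference = 122/47 − 24/11 = 214/517.

214/517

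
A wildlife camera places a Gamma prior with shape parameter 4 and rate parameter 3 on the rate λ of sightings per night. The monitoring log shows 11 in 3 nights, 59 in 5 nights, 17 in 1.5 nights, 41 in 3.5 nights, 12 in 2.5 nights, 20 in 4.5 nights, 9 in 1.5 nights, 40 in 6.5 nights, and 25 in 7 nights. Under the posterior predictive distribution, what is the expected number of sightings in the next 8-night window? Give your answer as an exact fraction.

952/19

Total count: 11 + 59 + 17 + 41 + 12 + 20 + 9 + 40 + 25 = 234.
Total exposure: 3 + 5 + 1.5 + 3.5 + 2.5 + 4.5 + 1.5 + 6.5 + 7 = 35 nights.
Gamma(α, β) with Poisson data over total exposure Σt gives posterior Gamma(α+Σx, β+Σt) = Gamma(238, 38).
Predictive mean over an 8-night window = T·E[λ|data] = 8·238/38 = 952/19.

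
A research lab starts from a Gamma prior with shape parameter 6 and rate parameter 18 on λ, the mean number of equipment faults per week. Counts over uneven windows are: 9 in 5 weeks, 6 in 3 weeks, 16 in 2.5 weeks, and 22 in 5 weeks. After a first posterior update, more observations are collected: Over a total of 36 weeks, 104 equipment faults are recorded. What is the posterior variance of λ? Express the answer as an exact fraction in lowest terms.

652/19321

Total count: 9 + 6 + 16 + 22 = 53.
Total exposure: 5 + 3 + 2.5 + 5 = 15.5 weeks.
After the first batch: Gamma(6 + 53, 18 + 15.5) = Gamma(59, 67/2).
Total count 104 over total exposure 36 weeks.
After the second batch: Gamma(59 + 104, 67/2 + 36) = Gamma(163, 139/2).
Posterior variance = α'/β'² = 163/(19321/4) = 652/19321.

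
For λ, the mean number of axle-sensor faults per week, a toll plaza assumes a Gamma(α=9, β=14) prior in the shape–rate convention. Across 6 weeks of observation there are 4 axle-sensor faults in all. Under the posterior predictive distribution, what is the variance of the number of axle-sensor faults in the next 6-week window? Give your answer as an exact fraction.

507/100

Total count 4 over total exposure 6 weeks.
Posterior: α' = 9 + 4 = 13, β' = 14 + 6 = 20.
The posterior predictive for a window of length T is Negative Binomial with variance T·α'·(β'+T)/β'² = 6·13·26/400 = 507/100.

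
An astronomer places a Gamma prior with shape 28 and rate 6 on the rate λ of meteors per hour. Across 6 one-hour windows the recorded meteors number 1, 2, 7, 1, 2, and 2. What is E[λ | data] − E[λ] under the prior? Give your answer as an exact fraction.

-13/12

Total count: 1 + 2 + 7 + 1 + 2 + 2 = 15.
Total exposure: 6 hours.
Conjugate update: add total count to the shape and total exposure to the rate, giving Gamma(43, 12).
Posterior mean = 43/12 = 43/12; prior mean = 28/6 = 14/3. Difference = 43/12 − 14/3 = -13/12.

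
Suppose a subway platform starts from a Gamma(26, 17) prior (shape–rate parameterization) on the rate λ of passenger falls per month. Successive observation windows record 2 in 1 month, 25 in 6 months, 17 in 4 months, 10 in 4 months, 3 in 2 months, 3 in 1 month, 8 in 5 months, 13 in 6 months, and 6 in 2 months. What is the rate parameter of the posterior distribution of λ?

Total count: 2 + 25 + 17 + 10 + 3 + 3 + 8 + 13 + 6 = 87.
Total exposure: 1 + 6 + 4 + 4 + 2 + 1 + 5 + 6 + 2 = 31 months.
Gamma(α, β) with Poisson data over total exposure Σt gives posterior Gamma(α+Σx, β+Σt) = Gamma(113, 48).

48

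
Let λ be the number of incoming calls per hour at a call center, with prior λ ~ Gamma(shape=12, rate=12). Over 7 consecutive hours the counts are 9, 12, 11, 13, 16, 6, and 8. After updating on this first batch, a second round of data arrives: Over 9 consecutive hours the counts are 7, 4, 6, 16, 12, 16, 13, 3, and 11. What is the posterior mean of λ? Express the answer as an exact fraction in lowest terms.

Total count: 9 + 12 + 11 + 13 + 16 + 6 + 8 = 75.
Total exposure: 7 hours.
After the first batch: Gamma(12 + 75, 12 + 7) = Gamma(87, 19).
Total count: 7 + 4 + 6 + 16 + 12 + 16 + 13 + 3 + 11 = 88.
Total exposure: 9 hours.
After the second batch: Gamma(87 + 88, 19 + 9) = Gamma(175, 28).
Posterior mean = α'/β' = 175/28 = 25/4.

25/4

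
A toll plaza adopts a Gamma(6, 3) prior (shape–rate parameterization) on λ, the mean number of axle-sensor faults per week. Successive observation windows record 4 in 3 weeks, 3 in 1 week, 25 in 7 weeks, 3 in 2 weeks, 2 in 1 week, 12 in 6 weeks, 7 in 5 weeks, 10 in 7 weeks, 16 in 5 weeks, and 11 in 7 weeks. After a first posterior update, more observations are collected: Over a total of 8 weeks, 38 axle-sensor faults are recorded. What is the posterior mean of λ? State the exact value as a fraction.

137/55

Total count: 4 + 3 + 25 + 3 + 2 + 12 + 7 + 10 + 16 + 11 = 93.
Total exposure: 3 + 1 + 7 + 2 + 1 + 6 + 5 + 7 + 5 + 7 = 44 weeks.
After the first batch: Gamma(6 + 93, 3 + 44) = Gamma(99, 47).
Total count 38 over total exposure 8 weeks.
After the second batch: Gamma(99 + 38, 47 + 8) = Gamma(137, 55).
Posterior mean = α'/β' = 137/55.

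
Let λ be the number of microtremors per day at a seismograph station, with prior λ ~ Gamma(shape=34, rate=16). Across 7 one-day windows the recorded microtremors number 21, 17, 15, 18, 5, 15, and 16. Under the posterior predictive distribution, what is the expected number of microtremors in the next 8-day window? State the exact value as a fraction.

1128/23

Total count: 21 + 17 + 15 + 18 + 5 + 15 + 16 = 107.
Total exposure: 7 days.
Gamma(α, β) with Poisson data over total exposure Σt gives posterior Gamma(α+Σx, β+Σt) = Gamma(141, 23).
Predictive mean over an 8-day window = T·E[λ|data] = 8·141/23 = 1128/23.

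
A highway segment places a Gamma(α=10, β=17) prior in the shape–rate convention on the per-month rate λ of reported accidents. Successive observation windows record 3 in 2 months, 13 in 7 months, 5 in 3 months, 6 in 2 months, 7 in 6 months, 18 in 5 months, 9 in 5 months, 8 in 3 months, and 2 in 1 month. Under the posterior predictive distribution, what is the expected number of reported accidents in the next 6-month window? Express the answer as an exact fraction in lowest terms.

Total count: 3 + 13 + 5 + 6 + 7 + 18 + 9 + 8 + 2 = 71.
Total exposure: 2 + 7 + 3 + 2 + 6 + 5 + 5 + 3 + 1 = 34 months.
Gamma(α, β) with Poisson data over total exposure Σt gives posterior Gamma(α+Σx, β+Σt) = Gamma(81, 51).
Predictive mean over a 6-month window = T·E[λ|data] = 6·81/51 = 162/17.

162/17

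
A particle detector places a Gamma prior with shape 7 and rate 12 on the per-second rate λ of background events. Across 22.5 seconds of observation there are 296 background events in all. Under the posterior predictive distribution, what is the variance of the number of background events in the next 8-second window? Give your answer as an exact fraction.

Total count 296 over total exposure 22.5 seconds.
By Gamma–Poisson conjugacy, the posterior is Gamma(α + Σx, β + Σt) = Gamma(7 + 296, 12 + 22.5) = Gamma(303, 69/2).
The posterior predictive for a window of length T is Negative Binomial with variance T·α'·(β'+T)/β'² = 8·303·(85/2)/(4761/4) = 137360/1587.

137360/1587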